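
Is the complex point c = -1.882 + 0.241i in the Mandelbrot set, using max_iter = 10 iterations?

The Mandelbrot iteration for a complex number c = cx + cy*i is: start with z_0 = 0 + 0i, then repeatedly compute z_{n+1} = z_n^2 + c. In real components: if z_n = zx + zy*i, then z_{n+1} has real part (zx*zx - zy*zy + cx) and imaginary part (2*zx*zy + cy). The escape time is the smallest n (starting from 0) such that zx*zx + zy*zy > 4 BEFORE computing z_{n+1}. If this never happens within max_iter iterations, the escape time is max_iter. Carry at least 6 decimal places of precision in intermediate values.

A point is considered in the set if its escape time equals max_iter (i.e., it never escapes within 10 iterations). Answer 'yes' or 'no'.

Answer: no

Derivation:
z_0 = 0 + 0i, c = -1.8820 + 0.2410i
Iter 1: z = -1.8820 + 0.2410i, |z|^2 = 3.6000
Iter 2: z = 1.6018 + -0.6661i, |z|^2 = 3.0096
Iter 3: z = 0.2402 + -1.8931i, |z|^2 = 3.6413
Iter 4: z = -5.4080 + -0.6683i, |z|^2 = 29.6927
Escaped at iteration 4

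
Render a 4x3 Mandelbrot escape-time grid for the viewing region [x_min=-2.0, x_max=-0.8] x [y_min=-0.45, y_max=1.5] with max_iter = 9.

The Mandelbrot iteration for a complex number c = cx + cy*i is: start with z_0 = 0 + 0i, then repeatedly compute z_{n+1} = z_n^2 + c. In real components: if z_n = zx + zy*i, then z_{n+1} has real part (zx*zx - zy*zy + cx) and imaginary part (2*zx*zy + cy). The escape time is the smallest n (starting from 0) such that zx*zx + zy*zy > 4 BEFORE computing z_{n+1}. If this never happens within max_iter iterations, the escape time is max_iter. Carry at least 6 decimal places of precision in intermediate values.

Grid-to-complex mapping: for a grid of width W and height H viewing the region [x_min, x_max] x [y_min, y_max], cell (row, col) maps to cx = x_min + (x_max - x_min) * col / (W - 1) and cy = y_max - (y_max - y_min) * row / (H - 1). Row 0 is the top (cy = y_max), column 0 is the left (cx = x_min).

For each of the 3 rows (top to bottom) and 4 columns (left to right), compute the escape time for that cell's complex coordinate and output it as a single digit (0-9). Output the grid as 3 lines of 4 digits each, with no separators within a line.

Answer: 1122
1346
1367

Derivation:
(row=0, col=0): c = -2.0000 + 1.5000i → escape time 1
(row=0, col=1): c = -1.6000 + 1.5000i → escape time 1
(row=0, col=2): c = -1.2000 + 1.5000i → escape time 2
(row=0, col=3): c = -0.8000 + 1.5000i → escape time 2
(row=1, col=0): c = -2.0000 + 0.5250i → escape time 1
(row=1, col=1): c = -1.6000 + 0.5250i → escape time 3
(row=1, col=2): c = -1.2000 + 0.5250i → escape time 4
(row=1, col=3): c = -0.8000 + 0.5250i → escape time 6
(row=2, col=0): c = -2.0000 + -0.4500i → escape time 1
(row=2, col=1): c = -1.6000 + -0.4500i → escape time 3
(row=2, col=2): c = -1.2000 + -0.4500i → escape time 6
(row=2, col=3): c = -0.8000 + -0.4500i → escape time 7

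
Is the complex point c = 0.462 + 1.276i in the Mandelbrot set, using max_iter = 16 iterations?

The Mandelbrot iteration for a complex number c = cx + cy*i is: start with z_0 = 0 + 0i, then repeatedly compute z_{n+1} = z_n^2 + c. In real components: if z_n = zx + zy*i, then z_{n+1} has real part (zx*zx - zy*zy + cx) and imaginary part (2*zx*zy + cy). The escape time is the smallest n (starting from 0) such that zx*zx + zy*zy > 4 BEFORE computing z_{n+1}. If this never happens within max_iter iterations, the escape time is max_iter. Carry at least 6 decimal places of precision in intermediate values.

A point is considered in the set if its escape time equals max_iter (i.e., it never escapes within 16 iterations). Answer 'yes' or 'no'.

Answer: no

Derivation:
z_0 = 0 + 0i, c = 0.4620 + 1.2760i
Iter 1: z = 0.4620 + 1.2760i, |z|^2 = 1.8416
Iter 2: z = -0.9527 + 2.4550i, |z|^2 = 6.9348
Escaped at iteration 2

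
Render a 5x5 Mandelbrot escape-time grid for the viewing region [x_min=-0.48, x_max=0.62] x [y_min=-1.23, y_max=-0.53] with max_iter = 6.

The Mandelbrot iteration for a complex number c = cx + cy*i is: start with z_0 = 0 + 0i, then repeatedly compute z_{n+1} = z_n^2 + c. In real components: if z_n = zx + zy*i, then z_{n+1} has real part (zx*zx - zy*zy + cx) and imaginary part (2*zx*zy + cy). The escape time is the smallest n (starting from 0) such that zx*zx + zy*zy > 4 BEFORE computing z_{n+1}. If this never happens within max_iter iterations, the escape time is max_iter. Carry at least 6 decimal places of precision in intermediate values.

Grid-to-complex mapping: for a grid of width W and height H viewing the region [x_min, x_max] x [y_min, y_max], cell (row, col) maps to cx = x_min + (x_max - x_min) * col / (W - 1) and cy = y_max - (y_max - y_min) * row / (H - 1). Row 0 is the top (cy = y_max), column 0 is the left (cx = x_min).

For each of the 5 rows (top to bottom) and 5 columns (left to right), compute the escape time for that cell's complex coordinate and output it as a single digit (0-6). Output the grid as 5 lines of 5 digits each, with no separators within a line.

(row=0, col=0): c = -0.4800 + -0.5300i → escape time 6
(row=0, col=1): c = -0.2050 + -0.5300i → escape time 6
(row=0, col=2): c = 0.0700 + -0.5300i → escape time 6
(row=0, col=3): c = 0.3450 + -0.5300i → escape time 6
(row=0, col=4): c = 0.6200 + -0.5300i → escape time 3
(row=1, col=0): c = -0.4800 + -0.7050i → escape time 6
(row=1, col=1): c = -0.2050 + -0.7050i → escape time 6
(row=1, col=2): c = 0.0700 + -0.7050i → escape time 6
(row=1, col=3): c = 0.3450 + -0.7050i → escape time 6
(row=1, col=4): c = 0.6200 + -0.7050i → escape time 3
(row=2, col=0): c = -0.4800 + -0.8800i → escape time 5
(row=2, col=1): c = -0.2050 + -0.8800i → escape time 6
(row=2, col=2): c = 0.0700 + -0.8800i → escape time 6
(row=2, col=3): c = 0.3450 + -0.8800i → escape time 4
(row=2, col=4): c = 0.6200 + -0.8800i → escape time 3
(row=3, col=0): c = -0.4800 + -1.0550i → escape time 4
(row=3, col=1): c = -0.2050 + -1.0550i → escape time 6
(row=3, col=2): c = 0.0700 + -1.0550i → escape time 4
(row=3, col=3): c = 0.3450 + -1.0550i → escape time 3
(row=3, col=4): c = 0.6200 + -1.0550i → escape time 2
(row=4, col=0): c = -0.4800 + -1.2300i → escape time 3
(row=4, col=1): c = -0.2050 + -1.2300i → escape time 3
(row=4, col=2): c = 0.0700 + -1.2300i → escape time 2
(row=4, col=3): c = 0.3450 + -1.2300i → escape time 2
(row=4, col=4): c = 0.6200 + -1.2300i → escape time 2

Answer: 66663
66663
56643
46432
33222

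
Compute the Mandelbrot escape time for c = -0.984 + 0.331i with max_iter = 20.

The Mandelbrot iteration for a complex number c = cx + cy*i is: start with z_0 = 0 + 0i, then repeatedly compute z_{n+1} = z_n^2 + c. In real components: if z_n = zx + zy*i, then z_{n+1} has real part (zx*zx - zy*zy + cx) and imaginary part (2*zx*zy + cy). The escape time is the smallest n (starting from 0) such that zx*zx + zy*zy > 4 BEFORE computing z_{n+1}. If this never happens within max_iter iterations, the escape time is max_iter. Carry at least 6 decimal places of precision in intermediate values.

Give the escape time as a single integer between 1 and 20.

Answer: 11

Derivation:
z_0 = 0 + 0i, c = -0.9840 + 0.3310i
Iter 1: z = -0.9840 + 0.3310i, |z|^2 = 1.0778
Iter 2: z = -0.1253 + -0.3204i, |z|^2 = 0.1184
Iter 3: z = -1.0710 + 0.4113i, |z|^2 = 1.3161
Iter 4: z = -0.0062 + -0.5500i, |z|^2 = 0.3025
Iter 5: z = -1.2864 + 0.3378i, |z|^2 = 1.7690
Iter 6: z = 0.5568 + -0.5382i, |z|^2 = 0.5996
Iter 7: z = -0.9637 + -0.2683i, |z|^2 = 1.0006
Iter 8: z = -0.1273 + 0.8481i, |z|^2 = 0.7354
Iter 9: z = -1.6870 + 0.1150i, |z|^2 = 2.8592
Iter 10: z = 1.8488 + -0.0572i, |z|^2 = 3.4212
Iter 11: z = 2.4306 + 0.1196i, |z|^2 = 5.9222
Escaped at iteration 11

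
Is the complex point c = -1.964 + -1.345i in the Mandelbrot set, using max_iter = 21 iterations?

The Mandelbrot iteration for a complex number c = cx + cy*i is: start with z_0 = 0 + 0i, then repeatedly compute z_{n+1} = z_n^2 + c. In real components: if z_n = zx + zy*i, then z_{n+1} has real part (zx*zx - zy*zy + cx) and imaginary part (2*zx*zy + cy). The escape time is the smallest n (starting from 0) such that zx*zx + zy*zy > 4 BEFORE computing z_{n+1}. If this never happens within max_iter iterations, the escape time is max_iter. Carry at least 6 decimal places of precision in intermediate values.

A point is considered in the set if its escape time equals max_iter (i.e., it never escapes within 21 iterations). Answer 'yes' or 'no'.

z_0 = 0 + 0i, c = -1.9640 + -1.3450i
Iter 1: z = -1.9640 + -1.3450i, |z|^2 = 5.6663
Escaped at iteration 1

Answer: no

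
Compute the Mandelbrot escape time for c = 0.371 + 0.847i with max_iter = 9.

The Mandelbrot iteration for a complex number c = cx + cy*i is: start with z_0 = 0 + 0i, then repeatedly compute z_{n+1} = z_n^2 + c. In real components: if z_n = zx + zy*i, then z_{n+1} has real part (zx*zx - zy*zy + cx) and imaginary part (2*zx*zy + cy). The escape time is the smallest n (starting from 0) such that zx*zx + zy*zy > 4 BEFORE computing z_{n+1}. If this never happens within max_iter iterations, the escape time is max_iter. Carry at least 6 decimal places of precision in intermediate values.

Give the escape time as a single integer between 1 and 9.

z_0 = 0 + 0i, c = 0.3710 + 0.8470i
Iter 1: z = 0.3710 + 0.8470i, |z|^2 = 0.8550
Iter 2: z = -0.2088 + 1.4755i, |z|^2 = 2.2206
Iter 3: z = -1.7624 + 0.2309i, |z|^2 = 3.1595
Iter 4: z = 3.4239 + 0.0330i, |z|^2 = 11.7239
Escaped at iteration 4

Answer: 4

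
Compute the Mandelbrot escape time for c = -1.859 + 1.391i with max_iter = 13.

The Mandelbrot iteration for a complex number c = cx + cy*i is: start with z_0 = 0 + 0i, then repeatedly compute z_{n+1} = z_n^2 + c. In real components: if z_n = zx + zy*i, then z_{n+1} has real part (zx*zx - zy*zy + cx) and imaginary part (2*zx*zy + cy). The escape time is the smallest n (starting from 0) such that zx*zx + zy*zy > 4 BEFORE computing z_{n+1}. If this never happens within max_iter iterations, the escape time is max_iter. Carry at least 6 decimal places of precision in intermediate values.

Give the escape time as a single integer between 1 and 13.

Answer: 1

Derivation:
z_0 = 0 + 0i, c = -1.8590 + 1.3910i
Iter 1: z = -1.8590 + 1.3910i, |z|^2 = 5.3908
Escaped at iteration 1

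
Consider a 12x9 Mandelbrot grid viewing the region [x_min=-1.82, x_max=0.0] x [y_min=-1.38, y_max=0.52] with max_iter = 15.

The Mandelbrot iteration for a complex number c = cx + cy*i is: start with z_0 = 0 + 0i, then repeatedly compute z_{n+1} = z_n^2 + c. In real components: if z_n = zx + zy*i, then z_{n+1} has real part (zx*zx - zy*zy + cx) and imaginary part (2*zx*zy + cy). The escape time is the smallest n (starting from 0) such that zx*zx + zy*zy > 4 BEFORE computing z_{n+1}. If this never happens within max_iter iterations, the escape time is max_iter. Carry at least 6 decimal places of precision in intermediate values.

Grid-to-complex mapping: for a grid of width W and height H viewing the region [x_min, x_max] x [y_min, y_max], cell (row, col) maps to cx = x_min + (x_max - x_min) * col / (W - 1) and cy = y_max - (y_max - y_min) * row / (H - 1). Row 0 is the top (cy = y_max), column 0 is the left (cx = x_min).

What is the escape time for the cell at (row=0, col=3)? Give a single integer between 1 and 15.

Answer: 3

Derivation:
z_0 = 0 + 0i, c = -1.3236 + 0.5200i
Iter 1: z = -1.3236 + 0.5200i, |z|^2 = 2.0224
Iter 2: z = 0.1580 + -0.8566i, |z|^2 = 0.7587
Iter 3: z = -2.0324 + 0.2494i, |z|^2 = 4.1929
Escaped at iteration 3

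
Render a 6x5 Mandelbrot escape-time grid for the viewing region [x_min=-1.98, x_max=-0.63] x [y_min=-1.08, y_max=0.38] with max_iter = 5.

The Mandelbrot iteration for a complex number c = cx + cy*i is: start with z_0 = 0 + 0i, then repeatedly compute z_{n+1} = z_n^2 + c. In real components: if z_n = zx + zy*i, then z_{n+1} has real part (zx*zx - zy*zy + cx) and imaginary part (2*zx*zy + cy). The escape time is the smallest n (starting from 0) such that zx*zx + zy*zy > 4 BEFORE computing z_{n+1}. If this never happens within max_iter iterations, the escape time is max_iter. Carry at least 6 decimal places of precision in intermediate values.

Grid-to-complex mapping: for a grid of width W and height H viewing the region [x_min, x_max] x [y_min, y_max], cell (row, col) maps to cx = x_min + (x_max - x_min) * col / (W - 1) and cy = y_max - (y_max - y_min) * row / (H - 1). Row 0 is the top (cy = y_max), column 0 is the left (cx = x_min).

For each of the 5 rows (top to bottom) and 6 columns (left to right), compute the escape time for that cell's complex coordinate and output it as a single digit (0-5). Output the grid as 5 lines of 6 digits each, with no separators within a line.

(row=0, col=0): c = -1.9800 + 0.3800i → escape time 1
(row=0, col=1): c = -1.7100 + 0.3800i → escape time 3
(row=0, col=2): c = -1.4400 + 0.3800i → escape time 4
(row=0, col=3): c = -1.1700 + 0.3800i → escape time 5
(row=0, col=4): c = -0.9000 + 0.3800i → escape time 5
(row=0, col=5): c = -0.6300 + 0.3800i → escape time 5
(row=1, col=0): c = -1.9800 + 0.0150i → escape time 5
(row=1, col=1): c = -1.7100 + 0.0150i → escape time 5
(row=1, col=2): c = -1.4400 + 0.0150i → escape time 5
(row=1, col=3): c = -1.1700 + 0.0150i → escape time 5
(row=1, col=4): c = -0.9000 + 0.0150i → escape time 5
(row=1, col=5): c = -0.6300 + 0.0150i → escape time 5
(row=2, col=0): c = -1.9800 + -0.3500i → escape time 1
(row=2, col=1): c = -1.7100 + -0.3500i → escape time 4
(row=2, col=2): c = -1.4400 + -0.3500i → escape time 5
(row=2, col=3): c = -1.1700 + -0.3500i → escape time 5
(row=2, col=4): c = -0.9000 + -0.3500i → escape time 5
(row=2, col=5): c = -0.6300 + -0.3500i → escape time 5
(row=3, col=0): c = -1.9800 + -0.7150i → escape time 1
(row=3, col=1): c = -1.7100 + -0.7150i → escape time 3
(row=3, col=2): c = -1.4400 + -0.7150i → escape time 3
(row=3, col=3): c = -1.1700 + -0.7150i → escape time 3
(row=3, col=4): c = -0.9000 + -0.7150i → escape time 4
(row=3, col=5): c = -0.6300 + -0.7150i → escape time 5
(row=4, col=0): c = -1.9800 + -1.0800i → escape time 1
(row=4, col=1): c = -1.7100 + -1.0800i → escape time 1
(row=4, col=2): c = -1.4400 + -1.0800i → escape time 2
(row=4, col=3): c = -1.1700 + -1.0800i → escape time 3
(row=4, col=4): c = -0.9000 + -1.0800i → escape time 3
(row=4, col=5): c = -0.6300 + -1.0800i → escape time 3

Answer: 134555
555555
145555
133345
112333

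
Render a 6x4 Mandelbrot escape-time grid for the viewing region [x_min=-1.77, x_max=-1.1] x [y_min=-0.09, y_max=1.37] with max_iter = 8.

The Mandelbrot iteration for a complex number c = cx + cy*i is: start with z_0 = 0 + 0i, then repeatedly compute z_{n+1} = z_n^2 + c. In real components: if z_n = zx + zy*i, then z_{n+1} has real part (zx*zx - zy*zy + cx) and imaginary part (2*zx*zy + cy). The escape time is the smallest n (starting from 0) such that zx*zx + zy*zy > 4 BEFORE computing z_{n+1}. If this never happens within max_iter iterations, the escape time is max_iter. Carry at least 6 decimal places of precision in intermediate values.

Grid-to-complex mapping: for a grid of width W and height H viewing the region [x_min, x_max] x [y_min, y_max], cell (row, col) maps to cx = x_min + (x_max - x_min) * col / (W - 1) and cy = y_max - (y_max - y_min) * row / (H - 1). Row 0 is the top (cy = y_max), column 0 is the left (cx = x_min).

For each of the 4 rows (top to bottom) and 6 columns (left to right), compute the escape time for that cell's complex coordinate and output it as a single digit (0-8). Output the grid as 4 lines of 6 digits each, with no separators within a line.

(row=0, col=0): c = -1.7700 + 1.3700i → escape time 1
(row=0, col=1): c = -1.6360 + 1.3700i → escape time 1
(row=0, col=2): c = -1.5020 + 1.3700i → escape time 1
(row=0, col=3): c = -1.3680 + 1.3700i → escape time 2
(row=0, col=4): c = -1.2340 + 1.3700i → escape time 2
(row=0, col=5): c = -1.1000 + 1.3700i → escape time 2
(row=1, col=0): c = -1.7700 + 0.8833i → escape time 2
(row=1, col=1): c = -1.6360 + 0.8833i → escape time 2
(row=1, col=2): c = -1.5020 + 0.8833i → escape time 3
(row=1, col=3): c = -1.3680 + 0.8833i → escape time 3
(row=1, col=4): c = -1.2340 + 0.8833i → escape time 3
(row=1, col=5): c = -1.1000 + 0.8833i → escape time 3
(row=2, col=0): c = -1.7700 + 0.3967i → escape time 3
(row=2, col=1): c = -1.6360 + 0.3967i → escape time 3
(row=2, col=2): c = -1.5020 + 0.3967i → escape time 4
(row=2, col=3): c = -1.3680 + 0.3967i → escape time 5
(row=2, col=4): c = -1.2340 + 0.3967i → escape time 8
(row=2, col=5): c = -1.1000 + 0.3967i → escape time 7
(row=3, col=0): c = -1.7700 + -0.0900i → escape time 4
(row=3, col=1): c = -1.6360 + -0.0900i → escape time 6
(row=3, col=2): c = -1.5020 + -0.0900i → escape time 7
(row=3, col=3): c = -1.3680 + -0.0900i → escape time 8
(row=3, col=4): c = -1.2340 + -0.0900i → escape time 8
(row=3, col=5): c = -1.1000 + -0.0900i → escape time 8

Answer: 111222
223333
334587
467888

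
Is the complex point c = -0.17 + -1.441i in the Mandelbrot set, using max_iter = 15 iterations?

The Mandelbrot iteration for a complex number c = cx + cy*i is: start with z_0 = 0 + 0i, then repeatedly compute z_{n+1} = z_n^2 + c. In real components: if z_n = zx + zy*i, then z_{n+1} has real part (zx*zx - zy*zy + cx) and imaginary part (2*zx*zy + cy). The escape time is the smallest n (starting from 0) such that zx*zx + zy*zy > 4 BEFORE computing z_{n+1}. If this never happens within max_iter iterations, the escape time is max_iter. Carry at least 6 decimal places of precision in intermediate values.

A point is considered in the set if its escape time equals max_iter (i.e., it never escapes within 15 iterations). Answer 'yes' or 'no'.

z_0 = 0 + 0i, c = -0.1700 + -1.4410i
Iter 1: z = -0.1700 + -1.4410i, |z|^2 = 2.1054
Iter 2: z = -2.2176 + -0.9511i, |z|^2 = 5.8222
Escaped at iteration 2

Answer: no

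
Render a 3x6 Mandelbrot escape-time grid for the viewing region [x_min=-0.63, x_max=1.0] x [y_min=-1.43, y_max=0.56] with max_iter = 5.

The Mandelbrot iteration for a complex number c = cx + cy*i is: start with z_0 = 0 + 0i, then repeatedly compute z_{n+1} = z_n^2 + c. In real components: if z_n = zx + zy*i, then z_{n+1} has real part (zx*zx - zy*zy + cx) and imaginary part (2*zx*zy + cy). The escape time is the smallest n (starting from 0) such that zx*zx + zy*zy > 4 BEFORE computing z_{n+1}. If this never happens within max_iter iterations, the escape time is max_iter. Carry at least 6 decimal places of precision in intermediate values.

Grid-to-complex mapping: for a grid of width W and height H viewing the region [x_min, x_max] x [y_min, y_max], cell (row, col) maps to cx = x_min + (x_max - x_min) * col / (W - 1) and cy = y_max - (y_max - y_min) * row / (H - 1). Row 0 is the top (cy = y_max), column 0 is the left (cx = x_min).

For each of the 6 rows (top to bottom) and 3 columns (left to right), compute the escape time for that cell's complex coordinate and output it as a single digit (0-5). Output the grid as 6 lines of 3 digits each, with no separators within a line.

(row=0, col=0): c = -0.6300 + 0.5600i → escape time 5
(row=0, col=1): c = 0.1850 + 0.5600i → escape time 5
(row=0, col=2): c = 1.0000 + 0.5600i → escape time 2
(row=1, col=0): c = -0.6300 + 0.1620i → escape time 5
(row=1, col=1): c = 0.1850 + 0.1620i → escape time 5
(row=1, col=2): c = 1.0000 + 0.1620i → escape time 2
(row=2, col=0): c = -0.6300 + -0.2360i → escape time 5
(row=2, col=1): c = 0.1850 + -0.2360i → escape time 5
(row=2, col=2): c = 1.0000 + -0.2360i → escape time 2
(row=3, col=0): c = -0.6300 + -0.6340i → escape time 5
(row=3, col=1): c = 0.1850 + -0.6340i → escape time 5
(row=3, col=2): c = 1.0000 + -0.6340i → escape time 2
(row=4, col=0): c = -0.6300 + -1.0320i → escape time 4
(row=4, col=1): c = 0.1850 + -1.0320i → escape time 4
(row=4, col=2): c = 1.0000 + -1.0320i → escape time 2
(row=5, col=0): c = -0.6300 + -1.4300i → escape time 2
(row=5, col=1): c = 0.1850 + -1.4300i → escape time 2
(row=5, col=2): c = 1.0000 + -1.4300i → escape time 2

Answer: 552
552
552
552
442
222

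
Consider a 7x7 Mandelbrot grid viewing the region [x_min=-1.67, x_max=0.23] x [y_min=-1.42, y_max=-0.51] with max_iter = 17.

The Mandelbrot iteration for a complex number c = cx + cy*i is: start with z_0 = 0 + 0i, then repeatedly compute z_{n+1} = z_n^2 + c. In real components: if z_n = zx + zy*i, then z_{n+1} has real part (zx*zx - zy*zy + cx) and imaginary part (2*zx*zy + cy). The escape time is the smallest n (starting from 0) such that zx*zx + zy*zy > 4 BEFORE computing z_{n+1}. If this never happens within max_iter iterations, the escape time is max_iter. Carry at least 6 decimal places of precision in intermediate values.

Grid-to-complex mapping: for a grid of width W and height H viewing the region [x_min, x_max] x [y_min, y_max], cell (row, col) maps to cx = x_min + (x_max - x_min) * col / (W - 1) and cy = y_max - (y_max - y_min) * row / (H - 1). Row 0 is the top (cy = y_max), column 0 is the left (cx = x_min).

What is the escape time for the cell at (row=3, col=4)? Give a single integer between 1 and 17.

z_0 = 0 + 0i, c = -0.4033 + -0.9650i
Iter 1: z = -0.4033 + -0.9650i, |z|^2 = 1.0939
Iter 2: z = -1.1719 + -0.1866i, |z|^2 = 1.4081
Iter 3: z = 0.9352 + -0.5277i, |z|^2 = 1.1530
Iter 4: z = 0.1927 + -1.9520i, |z|^2 = 3.8476
Iter 5: z = -4.1766 + -1.7173i, |z|^2 = 20.3934
Escaped at iteration 5

Answer: 5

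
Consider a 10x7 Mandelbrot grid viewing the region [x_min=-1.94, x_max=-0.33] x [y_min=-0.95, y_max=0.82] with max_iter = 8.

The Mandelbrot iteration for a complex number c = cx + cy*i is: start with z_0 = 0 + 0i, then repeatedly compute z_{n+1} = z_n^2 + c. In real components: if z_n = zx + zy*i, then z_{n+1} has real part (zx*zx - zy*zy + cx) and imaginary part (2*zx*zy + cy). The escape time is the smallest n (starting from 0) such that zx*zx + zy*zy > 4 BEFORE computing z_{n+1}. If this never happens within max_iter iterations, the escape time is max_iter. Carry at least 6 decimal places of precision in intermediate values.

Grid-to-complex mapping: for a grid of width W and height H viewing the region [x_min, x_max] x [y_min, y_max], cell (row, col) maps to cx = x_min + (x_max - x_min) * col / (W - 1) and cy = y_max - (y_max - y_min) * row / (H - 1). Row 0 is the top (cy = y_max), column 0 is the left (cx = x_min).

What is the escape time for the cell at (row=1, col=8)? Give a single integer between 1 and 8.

Answer: 8

Derivation:
z_0 = 0 + 0i, c = -0.5089 + 0.5250i
Iter 1: z = -0.5089 + 0.5250i, |z|^2 = 0.5346
Iter 2: z = -0.5255 + -0.0093i, |z|^2 = 0.2763
Iter 3: z = -0.2328 + 0.5348i, |z|^2 = 0.3402
Iter 4: z = -0.7407 + 0.2760i, |z|^2 = 0.6249
Iter 5: z = -0.0364 + 0.1161i, |z|^2 = 0.0148
Iter 6: z = -0.5210 + 0.5165i, |z|^2 = 0.5383
Iter 7: z = -0.5042 + -0.0133i, |z|^2 = 0.2544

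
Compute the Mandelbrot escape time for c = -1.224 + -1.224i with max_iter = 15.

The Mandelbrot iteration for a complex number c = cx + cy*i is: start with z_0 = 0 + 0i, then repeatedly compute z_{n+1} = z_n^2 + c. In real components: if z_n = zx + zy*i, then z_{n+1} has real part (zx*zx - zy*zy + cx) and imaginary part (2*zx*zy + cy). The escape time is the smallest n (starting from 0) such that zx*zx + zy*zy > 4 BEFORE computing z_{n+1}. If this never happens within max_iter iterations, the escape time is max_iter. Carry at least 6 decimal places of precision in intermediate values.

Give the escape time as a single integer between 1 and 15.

z_0 = 0 + 0i, c = -1.2240 + -1.2240i
Iter 1: z = -1.2240 + -1.2240i, |z|^2 = 2.9964
Iter 2: z = -1.2240 + 1.7724i, |z|^2 = 4.6394
Escaped at iteration 2

Answer: 2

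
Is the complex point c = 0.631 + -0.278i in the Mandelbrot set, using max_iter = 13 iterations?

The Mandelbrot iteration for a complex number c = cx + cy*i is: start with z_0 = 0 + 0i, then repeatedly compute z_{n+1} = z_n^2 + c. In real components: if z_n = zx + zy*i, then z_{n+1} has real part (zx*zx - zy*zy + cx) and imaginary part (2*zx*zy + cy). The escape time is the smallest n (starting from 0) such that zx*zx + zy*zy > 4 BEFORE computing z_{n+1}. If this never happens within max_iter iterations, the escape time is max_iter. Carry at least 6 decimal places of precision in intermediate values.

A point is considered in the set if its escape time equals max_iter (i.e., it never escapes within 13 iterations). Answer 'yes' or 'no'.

Answer: no

Derivation:
z_0 = 0 + 0i, c = 0.6310 + -0.2780i
Iter 1: z = 0.6310 + -0.2780i, |z|^2 = 0.4754
Iter 2: z = 0.9519 + -0.6288i, |z|^2 = 1.3015
Iter 3: z = 1.1416 + -1.4751i, |z|^2 = 3.4794
Iter 4: z = -0.2417 + -3.6462i, |z|^2 = 13.3529
Escaped at iteration 4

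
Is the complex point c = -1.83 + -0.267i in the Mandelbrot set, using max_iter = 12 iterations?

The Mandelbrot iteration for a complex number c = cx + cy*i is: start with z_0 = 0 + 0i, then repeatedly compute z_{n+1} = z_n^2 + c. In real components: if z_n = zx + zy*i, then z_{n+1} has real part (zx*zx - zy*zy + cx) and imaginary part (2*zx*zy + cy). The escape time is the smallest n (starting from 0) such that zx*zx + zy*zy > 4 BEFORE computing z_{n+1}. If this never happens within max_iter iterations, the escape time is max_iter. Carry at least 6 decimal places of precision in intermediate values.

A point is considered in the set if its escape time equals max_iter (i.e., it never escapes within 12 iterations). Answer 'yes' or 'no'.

z_0 = 0 + 0i, c = -1.8300 + -0.2670i
Iter 1: z = -1.8300 + -0.2670i, |z|^2 = 3.4202
Iter 2: z = 1.4476 + 0.7102i, |z|^2 = 2.6000
Iter 3: z = -0.2388 + 1.7892i, |z|^2 = 3.2584
Iter 4: z = -4.9744 + -1.1217i, |z|^2 = 26.0023
Escaped at iteration 4

Answer: no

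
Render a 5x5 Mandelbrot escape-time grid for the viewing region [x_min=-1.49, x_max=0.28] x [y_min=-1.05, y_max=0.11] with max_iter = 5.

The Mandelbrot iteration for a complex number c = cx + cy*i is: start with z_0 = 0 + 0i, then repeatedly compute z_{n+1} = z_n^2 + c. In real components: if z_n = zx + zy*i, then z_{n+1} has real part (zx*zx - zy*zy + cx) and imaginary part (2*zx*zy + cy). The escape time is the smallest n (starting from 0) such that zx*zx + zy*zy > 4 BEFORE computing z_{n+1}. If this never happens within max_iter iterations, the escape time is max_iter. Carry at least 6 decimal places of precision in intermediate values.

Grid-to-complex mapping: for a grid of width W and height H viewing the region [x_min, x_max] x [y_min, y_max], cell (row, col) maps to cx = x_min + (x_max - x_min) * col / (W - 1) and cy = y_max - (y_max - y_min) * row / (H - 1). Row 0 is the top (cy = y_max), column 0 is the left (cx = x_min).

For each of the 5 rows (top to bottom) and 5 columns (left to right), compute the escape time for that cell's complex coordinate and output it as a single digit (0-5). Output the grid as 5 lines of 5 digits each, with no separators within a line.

(row=0, col=0): c = -1.4900 + 0.1100i → escape time 5
(row=0, col=1): c = -1.0475 + 0.1100i → escape time 5
(row=0, col=2): c = -0.6050 + 0.1100i → escape time 5
(row=0, col=3): c = -0.1625 + 0.1100i → escape time 5
(row=0, col=4): c = 0.2800 + 0.1100i → escape time 5
(row=1, col=0): c = -1.4900 + -0.1800i → escape time 5
(row=1, col=1): c = -1.0475 + -0.1800i → escape time 5
(row=1, col=2): c = -0.6050 + -0.1800i → escape time 5
(row=1, col=3): c = -0.1625 + -0.1800i → escape time 5
(row=1, col=4): c = 0.2800 + -0.1800i → escape time 5
(row=2, col=0): c = -1.4900 + -0.4700i → escape time 3
(row=2, col=1): c = -1.0475 + -0.4700i → escape time 5
(row=2, col=2): c = -0.6050 + -0.4700i → escape time 5
(row=2, col=3): c = -0.1625 + -0.4700i → escape time 5
(row=2, col=4): c = 0.2800 + -0.4700i → escape time 5
(row=3, col=0): c = -1.4900 + -0.7600i → escape time 3
(row=3, col=1): c = -1.0475 + -0.7600i → escape time 3
(row=3, col=2): c = -0.6050 + -0.7600i → escape time 5
(row=3, col=3): c = -0.1625 + -0.7600i → escape time 5
(row=3, col=4): c = 0.2800 + -0.7600i → escape time 5
(row=4, col=0): c = -1.4900 + -1.0500i → escape time 2
(row=4, col=1): c = -1.0475 + -1.0500i → escape time 3
(row=4, col=2): c = -0.6050 + -1.0500i → escape time 3
(row=4, col=3): c = -0.1625 + -1.0500i → escape time 5
(row=4, col=4): c = 0.2800 + -1.0500i → escape time 3

Answer: 55555
55555
35555
33555
23353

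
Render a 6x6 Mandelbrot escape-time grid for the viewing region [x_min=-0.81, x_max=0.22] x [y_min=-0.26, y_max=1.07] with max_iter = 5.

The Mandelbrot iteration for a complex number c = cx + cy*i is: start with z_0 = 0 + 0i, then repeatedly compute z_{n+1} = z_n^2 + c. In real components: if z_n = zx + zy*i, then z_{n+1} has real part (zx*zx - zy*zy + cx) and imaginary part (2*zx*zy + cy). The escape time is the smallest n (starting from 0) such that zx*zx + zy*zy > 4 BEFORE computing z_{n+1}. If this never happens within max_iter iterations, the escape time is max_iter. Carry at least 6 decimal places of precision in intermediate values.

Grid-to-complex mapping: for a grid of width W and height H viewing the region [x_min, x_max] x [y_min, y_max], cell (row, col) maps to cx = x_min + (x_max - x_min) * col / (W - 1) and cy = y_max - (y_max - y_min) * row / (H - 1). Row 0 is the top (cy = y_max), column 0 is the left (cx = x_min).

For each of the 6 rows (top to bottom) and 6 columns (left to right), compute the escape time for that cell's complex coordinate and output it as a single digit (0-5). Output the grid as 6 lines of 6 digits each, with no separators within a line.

Answer: 334543
445555
555555
555555
555555
555555

Derivation:
(row=0, col=0): c = -0.8100 + 1.0700i → escape time 3
(row=0, col=1): c = -0.6040 + 1.0700i → escape time 3
(row=0, col=2): c = -0.3980 + 1.0700i → escape time 4
(row=0, col=3): c = -0.1920 + 1.0700i → escape time 5
(row=0, col=4): c = 0.0140 + 1.0700i → escape time 4
(row=0, col=5): c = 0.2200 + 1.0700i → escape time 3
(row=1, col=0): c = -0.8100 + 0.8040i → escape time 4
(row=1, col=1): c = -0.6040 + 0.8040i → escape time 4
(row=1, col=2): c = -0.3980 + 0.8040i → escape time 5
(row=1, col=3): c = -0.1920 + 0.8040i → escape time 5
(row=1, col=4): c = 0.0140 + 0.8040i → escape time 5
(row=1, col=5): c = 0.2200 + 0.8040i → escape time 5
(row=2, col=0): c = -0.8100 + 0.5380i → escape time 5
(row=2, col=1): c = -0.6040 + 0.5380i → escape time 5
(row=2, col=2): c = -0.3980 + 0.5380i → escape time 5
(row=2, col=3): c = -0.1920 + 0.5380i → escape time 5
(row=2, col=4): c = 0.0140 + 0.5380i → escape time 5
(row=2, col=5): c = 0.2200 + 0.5380i → escape time 5
(row=3, col=0): c = -0.8100 + 0.2720i → escape time 5
(row=3, col=1): c = -0.6040 + 0.2720i → escape time 5
(row=3, col=2): c = -0.3980 + 0.2720i → escape time 5
(row=3, col=3): c = -0.1920 + 0.2720i → escape time 5
(row=3, col=4): c = 0.0140 + 0.2720i → escape time 5
(row=3, col=5): c = 0.2200 + 0.2720i → escape time 5
(row=4, col=0): c = -0.8100 + 0.0060i → escape time 5
(row=4, col=1): c = -0.6040 + 0.0060i → escape time 5
(row=4, col=2): c = -0.3980 + 0.0060i → escape time 5
(row=4, col=3): c = -0.1920 + 0.0060i → escape time 5
(row=4, col=4): c = 0.0140 + 0.0060i → escape time 5
(row=4, col=5): c = 0.2200 + 0.0060i → escape time 5
(row=5, col=0): c = -0.8100 + -0.2600i → escape time 5
(row=5, col=1): c = -0.6040 + -0.2600i → escape time 5
(row=5, col=2): c = -0.3980 + -0.2600i → escape time 5
(row=5, col=3): c = -0.1920 + -0.2600i → escape time 5
(row=5, col=4): c = 0.0140 + -0.2600i → escape time 5
(row=5, col=5): c = 0.2200 + -0.2600i → escape time 5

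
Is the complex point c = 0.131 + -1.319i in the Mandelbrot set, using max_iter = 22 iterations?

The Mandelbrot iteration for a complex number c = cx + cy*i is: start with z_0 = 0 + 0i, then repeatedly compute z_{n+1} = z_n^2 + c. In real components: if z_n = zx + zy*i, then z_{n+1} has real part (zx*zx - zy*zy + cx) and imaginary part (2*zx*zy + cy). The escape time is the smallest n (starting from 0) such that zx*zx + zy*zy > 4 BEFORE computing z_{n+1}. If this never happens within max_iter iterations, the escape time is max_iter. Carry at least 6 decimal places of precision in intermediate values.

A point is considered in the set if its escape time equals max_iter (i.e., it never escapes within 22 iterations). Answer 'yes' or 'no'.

z_0 = 0 + 0i, c = 0.1310 + -1.3190i
Iter 1: z = 0.1310 + -1.3190i, |z|^2 = 1.7569
Iter 2: z = -1.5916 + -1.6646i, |z|^2 = 5.3040
Escaped at iteration 2

Answer: no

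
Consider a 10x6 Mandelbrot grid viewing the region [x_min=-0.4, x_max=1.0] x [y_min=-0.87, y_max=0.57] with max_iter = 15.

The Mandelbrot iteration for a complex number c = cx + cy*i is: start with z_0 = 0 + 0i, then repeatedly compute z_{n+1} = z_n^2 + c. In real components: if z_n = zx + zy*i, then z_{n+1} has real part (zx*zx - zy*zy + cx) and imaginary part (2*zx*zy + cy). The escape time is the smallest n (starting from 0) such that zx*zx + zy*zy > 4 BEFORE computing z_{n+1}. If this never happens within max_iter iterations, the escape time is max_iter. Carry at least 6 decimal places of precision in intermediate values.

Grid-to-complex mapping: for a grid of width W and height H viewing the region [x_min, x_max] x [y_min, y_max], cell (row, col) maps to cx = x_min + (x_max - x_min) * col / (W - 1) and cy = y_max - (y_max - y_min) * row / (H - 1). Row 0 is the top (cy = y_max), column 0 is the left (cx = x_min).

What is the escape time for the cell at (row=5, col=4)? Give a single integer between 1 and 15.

z_0 = 0 + 0i, c = 0.2222 + -0.8700i
Iter 1: z = 0.2222 + -0.8700i, |z|^2 = 0.8063
Iter 2: z = -0.4853 + -1.2567i, |z|^2 = 1.8147
Iter 3: z = -1.1215 + 0.3497i, |z|^2 = 1.3800
Iter 4: z = 1.3576 + -1.6544i, |z|^2 = 4.5802
Escaped at iteration 4

Answer: 4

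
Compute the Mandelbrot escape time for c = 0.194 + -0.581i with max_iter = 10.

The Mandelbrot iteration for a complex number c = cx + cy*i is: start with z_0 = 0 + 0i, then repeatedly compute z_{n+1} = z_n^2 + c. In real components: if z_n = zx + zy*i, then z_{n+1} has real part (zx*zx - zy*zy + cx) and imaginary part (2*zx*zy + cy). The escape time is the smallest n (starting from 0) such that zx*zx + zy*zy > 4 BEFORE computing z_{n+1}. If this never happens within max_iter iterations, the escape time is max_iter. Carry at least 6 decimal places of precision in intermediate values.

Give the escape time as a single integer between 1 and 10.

z_0 = 0 + 0i, c = 0.1940 + -0.5810i
Iter 1: z = 0.1940 + -0.5810i, |z|^2 = 0.3752
Iter 2: z = -0.1059 + -0.8064i, |z|^2 = 0.6615
Iter 3: z = -0.4451 + -0.4102i, |z|^2 = 0.3663
Iter 4: z = 0.2239 + -0.2159i, |z|^2 = 0.0967
Iter 5: z = 0.1975 + -0.6777i, |z|^2 = 0.4982
Iter 6: z = -0.2262 + -0.8487i, |z|^2 = 0.7715
Iter 7: z = -0.4751 + -0.1970i, |z|^2 = 0.2646
Iter 8: z = 0.3809 + -0.3938i, |z|^2 = 0.3002
Iter 9: z = 0.1841 + -0.8810i, |z|^2 = 0.8101

Answer: 10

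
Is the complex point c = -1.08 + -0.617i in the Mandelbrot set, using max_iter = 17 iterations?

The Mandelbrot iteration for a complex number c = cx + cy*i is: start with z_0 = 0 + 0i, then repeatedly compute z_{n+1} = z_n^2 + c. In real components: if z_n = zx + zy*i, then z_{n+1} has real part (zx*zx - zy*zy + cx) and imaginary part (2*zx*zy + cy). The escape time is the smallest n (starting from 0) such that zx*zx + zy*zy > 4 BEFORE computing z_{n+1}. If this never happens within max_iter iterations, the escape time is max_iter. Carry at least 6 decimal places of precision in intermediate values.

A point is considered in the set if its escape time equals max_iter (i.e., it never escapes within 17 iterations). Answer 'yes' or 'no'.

z_0 = 0 + 0i, c = -1.0800 + -0.6170i
Iter 1: z = -1.0800 + -0.6170i, |z|^2 = 1.5471
Iter 2: z = -0.2943 + 0.7157i, |z|^2 = 0.5989
Iter 3: z = -1.5056 + -1.0383i, |z|^2 = 3.3450
Iter 4: z = 0.1090 + 2.5095i, |z|^2 = 6.3095
Escaped at iteration 4

Answer: no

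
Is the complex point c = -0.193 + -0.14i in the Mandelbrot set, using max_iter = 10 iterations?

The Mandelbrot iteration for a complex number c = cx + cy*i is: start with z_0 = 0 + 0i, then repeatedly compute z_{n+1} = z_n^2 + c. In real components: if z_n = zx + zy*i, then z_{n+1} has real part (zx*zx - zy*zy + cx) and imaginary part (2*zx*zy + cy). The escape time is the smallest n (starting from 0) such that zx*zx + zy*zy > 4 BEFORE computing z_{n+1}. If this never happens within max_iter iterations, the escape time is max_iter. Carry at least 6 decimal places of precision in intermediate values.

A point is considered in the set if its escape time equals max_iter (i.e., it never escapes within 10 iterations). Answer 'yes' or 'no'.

z_0 = 0 + 0i, c = -0.1930 + -0.1400i
Iter 1: z = -0.1930 + -0.1400i, |z|^2 = 0.0568
Iter 2: z = -0.1754 + -0.0860i, |z|^2 = 0.0381
Iter 3: z = -0.1696 + -0.1099i, |z|^2 = 0.0408
Iter 4: z = -0.1763 + -0.1027i, |z|^2 = 0.0416
Iter 5: z = -0.1725 + -0.1038i, |z|^2 = 0.0405
Iter 6: z = -0.1740 + -0.1042i, |z|^2 = 0.0411
Iter 7: z = -0.1736 + -0.1037i, |z|^2 = 0.0409
Iter 8: z = -0.1736 + -0.1040i, |z|^2 = 0.0410
Iter 9: z = -0.1737 + -0.1039i, |z|^2 = 0.0410
Did not escape in 10 iterations → in set

Answer: yes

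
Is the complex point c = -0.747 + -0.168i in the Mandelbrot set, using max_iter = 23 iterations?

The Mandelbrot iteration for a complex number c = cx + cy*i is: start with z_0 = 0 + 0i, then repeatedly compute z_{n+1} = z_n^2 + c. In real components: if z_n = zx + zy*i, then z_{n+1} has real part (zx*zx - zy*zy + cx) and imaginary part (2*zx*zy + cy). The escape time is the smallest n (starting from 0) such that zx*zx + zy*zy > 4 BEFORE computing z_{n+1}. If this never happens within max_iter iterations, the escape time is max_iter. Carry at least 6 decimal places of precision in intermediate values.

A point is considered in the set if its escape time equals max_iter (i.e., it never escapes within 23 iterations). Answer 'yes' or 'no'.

Answer: no

Derivation:
z_0 = 0 + 0i, c = -0.7470 + -0.1680i
Iter 1: z = -0.7470 + -0.1680i, |z|^2 = 0.5862
Iter 2: z = -0.2172 + 0.0830i, |z|^2 = 0.0541
Iter 3: z = -0.7067 + -0.2041i, |z|^2 = 0.5411
Iter 4: z = -0.2892 + 0.1204i, |z|^2 = 0.0981
Iter 5: z = -0.6779 + -0.2376i, |z|^2 = 0.5160
Iter 6: z = -0.3440 + 0.1542i, |z|^2 = 0.1421
Iter 7: z = -0.6524 + -0.2741i, |z|^2 = 0.5008
Iter 8: z = -0.3964 + 0.1896i, |z|^2 = 0.1931
Iter 9: z = -0.6258 + -0.3184i, |z|^2 = 0.4930
Iter 10: z = -0.4567 + 0.2305i, |z|^2 = 0.2617
Iter 11: z = -0.5915 + -0.3785i, |z|^2 = 0.4932
Iter 12: z = -0.5404 + 0.2798i, |z|^2 = 0.3703
Iter 13: z = -0.5333 + -0.4704i, |z|^2 = 0.5056
Iter 14: z = -0.6839 + 0.3337i, |z|^2 = 0.5790
Iter 15: z = -0.3907 + -0.6244i, |z|^2 = 0.5425
Iter 16: z = -0.9842 + 0.3199i, |z|^2 = 1.0711
Iter 17: z = 0.1194 + -0.7977i, |z|^2 = 0.6506
Iter 18: z = -1.3690 + -0.3585i, |z|^2 = 2.0028
Iter 19: z = 0.9987 + 0.8136i, |z|^2 = 1.6595
Iter 20: z = -0.4116 + 1.4572i, |z|^2 = 2.2929
Iter 21: z = -2.7011 + -1.3675i, |z|^2 = 9.1658
Escaped at iteration 21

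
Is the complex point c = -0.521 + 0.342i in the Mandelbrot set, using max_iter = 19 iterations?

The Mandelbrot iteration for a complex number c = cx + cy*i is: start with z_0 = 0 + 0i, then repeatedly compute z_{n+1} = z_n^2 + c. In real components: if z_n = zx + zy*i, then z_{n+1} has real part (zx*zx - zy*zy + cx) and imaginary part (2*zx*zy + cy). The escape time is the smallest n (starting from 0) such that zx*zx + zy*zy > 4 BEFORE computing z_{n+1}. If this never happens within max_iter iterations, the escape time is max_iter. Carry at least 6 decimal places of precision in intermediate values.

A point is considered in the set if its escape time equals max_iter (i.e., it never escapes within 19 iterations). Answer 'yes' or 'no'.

Answer: yes

Derivation:
z_0 = 0 + 0i, c = -0.5210 + 0.3420i
Iter 1: z = -0.5210 + 0.3420i, |z|^2 = 0.3884
Iter 2: z = -0.3665 + -0.0144i, |z|^2 = 0.1345
Iter 3: z = -0.3869 + 0.3525i, |z|^2 = 0.2739
Iter 4: z = -0.4956 + 0.0692i, |z|^2 = 0.2504
Iter 5: z = -0.2802 + 0.2734i, |z|^2 = 0.1532
Iter 6: z = -0.5172 + 0.1888i, |z|^2 = 0.3032
Iter 7: z = -0.2891 + 0.1467i, |z|^2 = 0.1051
Iter 8: z = -0.4589 + 0.2572i, |z|^2 = 0.2768
Iter 9: z = -0.3765 + 0.1059i, |z|^2 = 0.1530
Iter 10: z = -0.3904 + 0.2622i, |z|^2 = 0.2212
Iter 11: z = -0.4373 + 0.1372i, |z|^2 = 0.2101
Iter 12: z = -0.3486 + 0.2220i, |z|^2 = 0.1708
Iter 13: z = -0.4488 + 0.1872i, |z|^2 = 0.2364
Iter 14: z = -0.3547 + 0.1739i, |z|^2 = 0.1561
Iter 15: z = -0.4255 + 0.2186i, |z|^2 = 0.2288
Iter 16: z = -0.3878 + 0.1560i, |z|^2 = 0.1747
Iter 17: z = -0.3950 + 0.2210i, |z|^2 = 0.2048
Iter 18: z = -0.4139 + 0.1674i, |z|^2 = 0.1993
Did not escape in 19 iterations → in set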